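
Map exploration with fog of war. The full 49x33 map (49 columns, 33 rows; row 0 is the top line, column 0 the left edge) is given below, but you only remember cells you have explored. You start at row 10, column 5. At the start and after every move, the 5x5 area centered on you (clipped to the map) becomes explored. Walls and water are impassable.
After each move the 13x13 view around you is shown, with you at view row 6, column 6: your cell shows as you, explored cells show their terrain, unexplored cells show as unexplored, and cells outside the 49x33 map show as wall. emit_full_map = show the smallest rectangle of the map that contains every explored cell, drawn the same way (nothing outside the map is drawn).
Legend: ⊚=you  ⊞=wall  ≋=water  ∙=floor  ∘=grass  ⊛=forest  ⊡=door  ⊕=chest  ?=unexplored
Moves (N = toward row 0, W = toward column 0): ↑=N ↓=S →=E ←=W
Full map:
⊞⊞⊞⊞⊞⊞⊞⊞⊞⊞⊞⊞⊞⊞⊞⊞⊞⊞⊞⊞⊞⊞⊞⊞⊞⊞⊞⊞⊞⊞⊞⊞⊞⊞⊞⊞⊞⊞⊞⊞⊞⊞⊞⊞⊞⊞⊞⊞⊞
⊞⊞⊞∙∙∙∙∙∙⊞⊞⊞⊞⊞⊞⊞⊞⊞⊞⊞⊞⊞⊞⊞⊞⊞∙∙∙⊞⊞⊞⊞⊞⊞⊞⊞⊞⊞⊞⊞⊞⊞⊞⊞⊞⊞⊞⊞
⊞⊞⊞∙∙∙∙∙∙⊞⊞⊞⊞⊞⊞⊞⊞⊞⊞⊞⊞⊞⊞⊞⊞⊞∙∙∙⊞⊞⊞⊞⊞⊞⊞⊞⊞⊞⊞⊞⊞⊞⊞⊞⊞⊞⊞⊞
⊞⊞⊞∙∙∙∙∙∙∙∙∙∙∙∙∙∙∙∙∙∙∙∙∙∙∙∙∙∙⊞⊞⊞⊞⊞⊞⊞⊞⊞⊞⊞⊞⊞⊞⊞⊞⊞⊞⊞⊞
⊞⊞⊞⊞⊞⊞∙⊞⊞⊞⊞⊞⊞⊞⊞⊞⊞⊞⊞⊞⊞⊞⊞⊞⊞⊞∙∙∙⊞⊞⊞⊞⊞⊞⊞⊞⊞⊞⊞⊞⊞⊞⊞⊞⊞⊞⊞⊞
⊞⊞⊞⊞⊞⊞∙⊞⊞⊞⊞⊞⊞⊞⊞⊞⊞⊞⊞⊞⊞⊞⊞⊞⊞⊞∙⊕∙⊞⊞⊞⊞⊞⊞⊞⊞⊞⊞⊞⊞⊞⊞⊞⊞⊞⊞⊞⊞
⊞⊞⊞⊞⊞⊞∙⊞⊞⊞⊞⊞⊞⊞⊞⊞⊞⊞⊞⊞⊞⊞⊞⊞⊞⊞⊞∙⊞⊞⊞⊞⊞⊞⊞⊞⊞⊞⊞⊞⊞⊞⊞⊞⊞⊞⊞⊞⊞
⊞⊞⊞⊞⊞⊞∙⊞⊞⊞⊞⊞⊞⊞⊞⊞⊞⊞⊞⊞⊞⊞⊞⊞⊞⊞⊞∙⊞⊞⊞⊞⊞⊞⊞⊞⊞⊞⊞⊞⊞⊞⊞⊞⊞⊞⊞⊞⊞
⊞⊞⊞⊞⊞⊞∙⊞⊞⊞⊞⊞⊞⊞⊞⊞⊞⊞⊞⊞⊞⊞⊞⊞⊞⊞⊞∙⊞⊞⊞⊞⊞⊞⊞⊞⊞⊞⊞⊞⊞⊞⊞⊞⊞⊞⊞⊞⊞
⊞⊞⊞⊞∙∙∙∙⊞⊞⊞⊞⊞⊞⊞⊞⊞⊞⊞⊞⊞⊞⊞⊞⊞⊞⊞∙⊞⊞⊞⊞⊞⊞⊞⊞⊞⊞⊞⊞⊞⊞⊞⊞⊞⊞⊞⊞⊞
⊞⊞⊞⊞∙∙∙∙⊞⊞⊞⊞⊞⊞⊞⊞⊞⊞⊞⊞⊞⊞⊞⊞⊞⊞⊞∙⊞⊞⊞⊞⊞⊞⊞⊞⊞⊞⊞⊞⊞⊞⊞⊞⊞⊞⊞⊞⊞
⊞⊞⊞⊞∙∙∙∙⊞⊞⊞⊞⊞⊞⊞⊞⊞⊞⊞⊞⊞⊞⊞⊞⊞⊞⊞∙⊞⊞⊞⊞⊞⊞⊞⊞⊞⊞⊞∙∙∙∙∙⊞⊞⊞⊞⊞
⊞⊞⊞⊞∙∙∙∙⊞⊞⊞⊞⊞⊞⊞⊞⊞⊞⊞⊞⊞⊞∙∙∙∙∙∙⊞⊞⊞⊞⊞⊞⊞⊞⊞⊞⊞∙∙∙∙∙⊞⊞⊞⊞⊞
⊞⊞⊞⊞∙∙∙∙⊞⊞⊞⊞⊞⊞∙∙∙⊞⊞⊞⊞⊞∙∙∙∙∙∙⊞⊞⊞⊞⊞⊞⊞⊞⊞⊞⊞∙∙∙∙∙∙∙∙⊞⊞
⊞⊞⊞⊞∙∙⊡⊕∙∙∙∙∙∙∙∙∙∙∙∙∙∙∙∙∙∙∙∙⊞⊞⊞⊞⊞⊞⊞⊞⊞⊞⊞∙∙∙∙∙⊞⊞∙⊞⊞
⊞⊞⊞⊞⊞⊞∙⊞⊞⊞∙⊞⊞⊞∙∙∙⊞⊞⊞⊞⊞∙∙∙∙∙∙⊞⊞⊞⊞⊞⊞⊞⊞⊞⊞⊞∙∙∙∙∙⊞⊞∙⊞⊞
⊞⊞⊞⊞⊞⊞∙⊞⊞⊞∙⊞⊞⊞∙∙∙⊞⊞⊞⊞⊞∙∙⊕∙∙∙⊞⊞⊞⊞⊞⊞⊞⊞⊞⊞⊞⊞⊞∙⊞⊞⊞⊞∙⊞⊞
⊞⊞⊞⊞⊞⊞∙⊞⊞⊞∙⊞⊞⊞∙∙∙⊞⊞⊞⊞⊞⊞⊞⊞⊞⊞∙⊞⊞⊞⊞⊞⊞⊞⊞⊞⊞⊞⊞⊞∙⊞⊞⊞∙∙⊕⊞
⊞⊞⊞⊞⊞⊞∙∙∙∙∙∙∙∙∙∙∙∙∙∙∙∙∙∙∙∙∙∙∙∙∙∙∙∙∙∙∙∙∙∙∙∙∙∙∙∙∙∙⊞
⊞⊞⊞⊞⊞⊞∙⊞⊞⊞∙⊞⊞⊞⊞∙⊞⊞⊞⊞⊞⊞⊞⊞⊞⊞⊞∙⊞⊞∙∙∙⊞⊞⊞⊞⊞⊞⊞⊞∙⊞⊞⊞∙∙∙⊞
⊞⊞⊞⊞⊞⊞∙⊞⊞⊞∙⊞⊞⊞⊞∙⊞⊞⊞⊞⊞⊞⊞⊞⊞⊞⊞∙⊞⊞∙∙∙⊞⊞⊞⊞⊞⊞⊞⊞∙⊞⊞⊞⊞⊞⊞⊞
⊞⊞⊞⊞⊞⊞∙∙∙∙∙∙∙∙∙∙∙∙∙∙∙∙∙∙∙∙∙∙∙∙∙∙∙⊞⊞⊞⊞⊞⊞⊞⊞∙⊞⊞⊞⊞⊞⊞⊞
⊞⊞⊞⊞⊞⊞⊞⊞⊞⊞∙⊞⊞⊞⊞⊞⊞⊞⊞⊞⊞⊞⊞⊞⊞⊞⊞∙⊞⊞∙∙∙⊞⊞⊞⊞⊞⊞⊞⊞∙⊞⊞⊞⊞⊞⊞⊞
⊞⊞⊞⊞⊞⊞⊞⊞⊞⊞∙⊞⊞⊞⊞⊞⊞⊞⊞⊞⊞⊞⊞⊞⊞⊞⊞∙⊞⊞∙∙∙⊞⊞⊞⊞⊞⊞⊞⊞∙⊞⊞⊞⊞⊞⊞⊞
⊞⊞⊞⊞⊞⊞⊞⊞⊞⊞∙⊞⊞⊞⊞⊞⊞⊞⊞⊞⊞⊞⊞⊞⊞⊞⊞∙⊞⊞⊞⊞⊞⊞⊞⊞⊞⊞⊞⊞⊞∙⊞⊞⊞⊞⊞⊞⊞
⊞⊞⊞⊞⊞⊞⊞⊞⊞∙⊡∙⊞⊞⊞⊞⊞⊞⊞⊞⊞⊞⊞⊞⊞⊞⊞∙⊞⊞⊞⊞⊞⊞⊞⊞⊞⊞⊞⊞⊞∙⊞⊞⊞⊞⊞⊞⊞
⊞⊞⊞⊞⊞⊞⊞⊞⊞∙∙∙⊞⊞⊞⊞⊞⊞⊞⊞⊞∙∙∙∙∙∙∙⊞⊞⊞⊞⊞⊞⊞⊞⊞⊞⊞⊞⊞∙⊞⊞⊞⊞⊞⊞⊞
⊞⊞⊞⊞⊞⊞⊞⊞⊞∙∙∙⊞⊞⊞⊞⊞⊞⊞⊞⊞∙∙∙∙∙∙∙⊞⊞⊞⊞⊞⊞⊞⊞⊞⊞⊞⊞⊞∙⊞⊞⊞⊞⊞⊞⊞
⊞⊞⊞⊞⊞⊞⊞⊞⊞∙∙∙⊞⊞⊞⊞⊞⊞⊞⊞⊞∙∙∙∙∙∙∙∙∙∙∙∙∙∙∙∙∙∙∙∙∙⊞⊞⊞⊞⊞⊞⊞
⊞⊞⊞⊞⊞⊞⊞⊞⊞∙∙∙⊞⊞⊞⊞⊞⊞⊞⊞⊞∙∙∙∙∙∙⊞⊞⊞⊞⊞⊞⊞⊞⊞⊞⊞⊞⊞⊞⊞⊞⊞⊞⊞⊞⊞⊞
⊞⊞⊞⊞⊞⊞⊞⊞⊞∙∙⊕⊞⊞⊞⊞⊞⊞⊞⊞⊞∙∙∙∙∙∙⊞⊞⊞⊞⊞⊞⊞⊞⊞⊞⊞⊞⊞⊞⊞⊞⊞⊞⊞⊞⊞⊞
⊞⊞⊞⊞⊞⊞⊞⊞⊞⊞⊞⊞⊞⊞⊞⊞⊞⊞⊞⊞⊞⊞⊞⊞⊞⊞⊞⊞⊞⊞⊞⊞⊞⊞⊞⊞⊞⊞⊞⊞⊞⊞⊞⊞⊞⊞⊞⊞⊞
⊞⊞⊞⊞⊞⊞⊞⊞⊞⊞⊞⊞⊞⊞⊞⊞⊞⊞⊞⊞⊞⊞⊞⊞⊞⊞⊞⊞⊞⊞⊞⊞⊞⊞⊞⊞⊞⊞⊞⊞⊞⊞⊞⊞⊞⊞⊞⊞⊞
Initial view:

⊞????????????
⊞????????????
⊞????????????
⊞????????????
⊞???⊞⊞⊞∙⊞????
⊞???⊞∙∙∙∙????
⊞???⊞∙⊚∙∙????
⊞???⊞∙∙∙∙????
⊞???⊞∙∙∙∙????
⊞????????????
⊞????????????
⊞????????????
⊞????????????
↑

⊞????????????
⊞????????????
⊞????????????
⊞????????????
⊞???⊞⊞⊞∙⊞????
⊞???⊞⊞⊞∙⊞????
⊞???⊞∙⊚∙∙????
⊞???⊞∙∙∙∙????
⊞???⊞∙∙∙∙????
⊞???⊞∙∙∙∙????
⊞????????????
⊞????????????
⊞????????????

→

?????????????
?????????????
?????????????
?????????????
???⊞⊞⊞∙⊞⊞????
???⊞⊞⊞∙⊞⊞????
???⊞∙∙⊚∙⊞????
???⊞∙∙∙∙⊞????
???⊞∙∙∙∙⊞????
???⊞∙∙∙∙?????
?????????????
?????????????
?????????????

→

?????????????
?????????????
?????????????
?????????????
??⊞⊞⊞∙⊞⊞⊞????
??⊞⊞⊞∙⊞⊞⊞????
??⊞∙∙∙⊚⊞⊞????
??⊞∙∙∙∙⊞⊞????
??⊞∙∙∙∙⊞⊞????
??⊞∙∙∙∙??????
?????????????
?????????????
?????????????

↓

?????????????
?????????????
?????????????
??⊞⊞⊞∙⊞⊞⊞????
??⊞⊞⊞∙⊞⊞⊞????
??⊞∙∙∙∙⊞⊞????
??⊞∙∙∙⊚⊞⊞????
??⊞∙∙∙∙⊞⊞????
??⊞∙∙∙∙⊞⊞????
?????????????
?????????????
?????????????
?????????????

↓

?????????????
?????????????
??⊞⊞⊞∙⊞⊞⊞????
??⊞⊞⊞∙⊞⊞⊞????
??⊞∙∙∙∙⊞⊞????
??⊞∙∙∙∙⊞⊞????
??⊞∙∙∙⊚⊞⊞????
??⊞∙∙∙∙⊞⊞????
????∙∙∙⊞⊞????
?????????????
?????????????
?????????????
?????????????

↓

?????????????
??⊞⊞⊞∙⊞⊞⊞????
??⊞⊞⊞∙⊞⊞⊞????
??⊞∙∙∙∙⊞⊞????
??⊞∙∙∙∙⊞⊞????
??⊞∙∙∙∙⊞⊞????
??⊞∙∙∙⊚⊞⊞????
????∙∙∙⊞⊞????
????∙⊡⊕∙∙????
?????????????
?????????????
?????????????
?????????????

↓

??⊞⊞⊞∙⊞⊞⊞????
??⊞⊞⊞∙⊞⊞⊞????
??⊞∙∙∙∙⊞⊞????
??⊞∙∙∙∙⊞⊞????
??⊞∙∙∙∙⊞⊞????
??⊞∙∙∙∙⊞⊞????
????∙∙⊚⊞⊞????
????∙⊡⊕∙∙????
????⊞∙⊞⊞⊞????
?????????????
?????????????
?????????????
?????????????

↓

??⊞⊞⊞∙⊞⊞⊞????
??⊞∙∙∙∙⊞⊞????
??⊞∙∙∙∙⊞⊞????
??⊞∙∙∙∙⊞⊞????
??⊞∙∙∙∙⊞⊞????
????∙∙∙⊞⊞????
????∙⊡⊚∙∙????
????⊞∙⊞⊞⊞????
????⊞∙⊞⊞⊞????
?????????????
?????????????
?????????????
?????????????

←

???⊞⊞⊞∙⊞⊞⊞???
???⊞∙∙∙∙⊞⊞???
???⊞∙∙∙∙⊞⊞???
???⊞∙∙∙∙⊞⊞???
???⊞∙∙∙∙⊞⊞???
????∙∙∙∙⊞⊞???
????∙∙⊚⊕∙∙???
????⊞⊞∙⊞⊞⊞???
????⊞⊞∙⊞⊞⊞???
?????????????
?????????????
?????????????
?????????????

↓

???⊞∙∙∙∙⊞⊞???
???⊞∙∙∙∙⊞⊞???
???⊞∙∙∙∙⊞⊞???
???⊞∙∙∙∙⊞⊞???
????∙∙∙∙⊞⊞???
????∙∙⊡⊕∙∙???
????⊞⊞⊚⊞⊞⊞???
????⊞⊞∙⊞⊞⊞???
????⊞⊞∙⊞⊞????
?????????????
?????????????
?????????????
?????????????

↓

???⊞∙∙∙∙⊞⊞???
???⊞∙∙∙∙⊞⊞???
???⊞∙∙∙∙⊞⊞???
????∙∙∙∙⊞⊞???
????∙∙⊡⊕∙∙???
????⊞⊞∙⊞⊞⊞???
????⊞⊞⊚⊞⊞⊞???
????⊞⊞∙⊞⊞????
????⊞⊞∙∙∙????
?????????????
?????????????
?????????????
?????????????

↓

???⊞∙∙∙∙⊞⊞???
???⊞∙∙∙∙⊞⊞???
????∙∙∙∙⊞⊞???
????∙∙⊡⊕∙∙???
????⊞⊞∙⊞⊞⊞???
????⊞⊞∙⊞⊞⊞???
????⊞⊞⊚⊞⊞????
????⊞⊞∙∙∙????
????⊞⊞∙⊞⊞????
?????????????
?????????????
?????????????
?????????????

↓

???⊞∙∙∙∙⊞⊞???
????∙∙∙∙⊞⊞???
????∙∙⊡⊕∙∙???
????⊞⊞∙⊞⊞⊞???
????⊞⊞∙⊞⊞⊞???
????⊞⊞∙⊞⊞????
????⊞⊞⊚∙∙????
????⊞⊞∙⊞⊞????
????⊞⊞∙⊞⊞????
?????????????
?????????????
?????????????
?????????????

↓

????∙∙∙∙⊞⊞???
????∙∙⊡⊕∙∙???
????⊞⊞∙⊞⊞⊞???
????⊞⊞∙⊞⊞⊞???
????⊞⊞∙⊞⊞????
????⊞⊞∙∙∙????
????⊞⊞⊚⊞⊞????
????⊞⊞∙⊞⊞????
????⊞⊞∙∙∙????
?????????????
?????????????
?????????????
?????????????

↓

????∙∙⊡⊕∙∙???
????⊞⊞∙⊞⊞⊞???
????⊞⊞∙⊞⊞⊞???
????⊞⊞∙⊞⊞????
????⊞⊞∙∙∙????
????⊞⊞∙⊞⊞????
????⊞⊞⊚⊞⊞????
????⊞⊞∙∙∙????
????⊞⊞⊞⊞⊞????
?????????????
?????????????
?????????????
?????????????

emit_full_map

⊞⊞⊞∙⊞⊞⊞
⊞⊞⊞∙⊞⊞⊞
⊞∙∙∙∙⊞⊞
⊞∙∙∙∙⊞⊞
⊞∙∙∙∙⊞⊞
⊞∙∙∙∙⊞⊞
?∙∙∙∙⊞⊞
?∙∙⊡⊕∙∙
?⊞⊞∙⊞⊞⊞
?⊞⊞∙⊞⊞⊞
?⊞⊞∙⊞⊞?
?⊞⊞∙∙∙?
?⊞⊞∙⊞⊞?
?⊞⊞⊚⊞⊞?
?⊞⊞∙∙∙?
?⊞⊞⊞⊞⊞?

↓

????⊞⊞∙⊞⊞⊞???
????⊞⊞∙⊞⊞⊞???
????⊞⊞∙⊞⊞????
????⊞⊞∙∙∙????
????⊞⊞∙⊞⊞????
????⊞⊞∙⊞⊞????
????⊞⊞⊚∙∙????
????⊞⊞⊞⊞⊞????
????⊞⊞⊞⊞⊞????
?????????????
?????????????
?????????????
?????????????

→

???⊞⊞∙⊞⊞⊞????
???⊞⊞∙⊞⊞⊞????
???⊞⊞∙⊞⊞?????
???⊞⊞∙∙∙?????
???⊞⊞∙⊞⊞⊞????
???⊞⊞∙⊞⊞⊞????
???⊞⊞∙⊚∙∙????
???⊞⊞⊞⊞⊞⊞????
???⊞⊞⊞⊞⊞⊞????
?????????????
?????????????
?????????????
?????????????

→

??⊞⊞∙⊞⊞⊞?????
??⊞⊞∙⊞⊞⊞?????
??⊞⊞∙⊞⊞??????
??⊞⊞∙∙∙??????
??⊞⊞∙⊞⊞⊞∙????
??⊞⊞∙⊞⊞⊞∙????
??⊞⊞∙∙⊚∙∙????
??⊞⊞⊞⊞⊞⊞∙????
??⊞⊞⊞⊞⊞⊞∙????
?????????????
?????????????
?????????????
?????????????

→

?⊞⊞∙⊞⊞⊞??????
?⊞⊞∙⊞⊞⊞??????
?⊞⊞∙⊞⊞???????
?⊞⊞∙∙∙???????
?⊞⊞∙⊞⊞⊞∙⊞????
?⊞⊞∙⊞⊞⊞∙⊞????
?⊞⊞∙∙∙⊚∙∙????
?⊞⊞⊞⊞⊞⊞∙⊞????
?⊞⊞⊞⊞⊞⊞∙⊞????
?????????????
?????????????
?????????????
?????????????

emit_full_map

⊞⊞⊞∙⊞⊞⊞??
⊞⊞⊞∙⊞⊞⊞??
⊞∙∙∙∙⊞⊞??
⊞∙∙∙∙⊞⊞??
⊞∙∙∙∙⊞⊞??
⊞∙∙∙∙⊞⊞??
?∙∙∙∙⊞⊞??
?∙∙⊡⊕∙∙??
?⊞⊞∙⊞⊞⊞??
?⊞⊞∙⊞⊞⊞??
?⊞⊞∙⊞⊞???
?⊞⊞∙∙∙???
?⊞⊞∙⊞⊞⊞∙⊞
?⊞⊞∙⊞⊞⊞∙⊞
?⊞⊞∙∙∙⊚∙∙
?⊞⊞⊞⊞⊞⊞∙⊞
?⊞⊞⊞⊞⊞⊞∙⊞


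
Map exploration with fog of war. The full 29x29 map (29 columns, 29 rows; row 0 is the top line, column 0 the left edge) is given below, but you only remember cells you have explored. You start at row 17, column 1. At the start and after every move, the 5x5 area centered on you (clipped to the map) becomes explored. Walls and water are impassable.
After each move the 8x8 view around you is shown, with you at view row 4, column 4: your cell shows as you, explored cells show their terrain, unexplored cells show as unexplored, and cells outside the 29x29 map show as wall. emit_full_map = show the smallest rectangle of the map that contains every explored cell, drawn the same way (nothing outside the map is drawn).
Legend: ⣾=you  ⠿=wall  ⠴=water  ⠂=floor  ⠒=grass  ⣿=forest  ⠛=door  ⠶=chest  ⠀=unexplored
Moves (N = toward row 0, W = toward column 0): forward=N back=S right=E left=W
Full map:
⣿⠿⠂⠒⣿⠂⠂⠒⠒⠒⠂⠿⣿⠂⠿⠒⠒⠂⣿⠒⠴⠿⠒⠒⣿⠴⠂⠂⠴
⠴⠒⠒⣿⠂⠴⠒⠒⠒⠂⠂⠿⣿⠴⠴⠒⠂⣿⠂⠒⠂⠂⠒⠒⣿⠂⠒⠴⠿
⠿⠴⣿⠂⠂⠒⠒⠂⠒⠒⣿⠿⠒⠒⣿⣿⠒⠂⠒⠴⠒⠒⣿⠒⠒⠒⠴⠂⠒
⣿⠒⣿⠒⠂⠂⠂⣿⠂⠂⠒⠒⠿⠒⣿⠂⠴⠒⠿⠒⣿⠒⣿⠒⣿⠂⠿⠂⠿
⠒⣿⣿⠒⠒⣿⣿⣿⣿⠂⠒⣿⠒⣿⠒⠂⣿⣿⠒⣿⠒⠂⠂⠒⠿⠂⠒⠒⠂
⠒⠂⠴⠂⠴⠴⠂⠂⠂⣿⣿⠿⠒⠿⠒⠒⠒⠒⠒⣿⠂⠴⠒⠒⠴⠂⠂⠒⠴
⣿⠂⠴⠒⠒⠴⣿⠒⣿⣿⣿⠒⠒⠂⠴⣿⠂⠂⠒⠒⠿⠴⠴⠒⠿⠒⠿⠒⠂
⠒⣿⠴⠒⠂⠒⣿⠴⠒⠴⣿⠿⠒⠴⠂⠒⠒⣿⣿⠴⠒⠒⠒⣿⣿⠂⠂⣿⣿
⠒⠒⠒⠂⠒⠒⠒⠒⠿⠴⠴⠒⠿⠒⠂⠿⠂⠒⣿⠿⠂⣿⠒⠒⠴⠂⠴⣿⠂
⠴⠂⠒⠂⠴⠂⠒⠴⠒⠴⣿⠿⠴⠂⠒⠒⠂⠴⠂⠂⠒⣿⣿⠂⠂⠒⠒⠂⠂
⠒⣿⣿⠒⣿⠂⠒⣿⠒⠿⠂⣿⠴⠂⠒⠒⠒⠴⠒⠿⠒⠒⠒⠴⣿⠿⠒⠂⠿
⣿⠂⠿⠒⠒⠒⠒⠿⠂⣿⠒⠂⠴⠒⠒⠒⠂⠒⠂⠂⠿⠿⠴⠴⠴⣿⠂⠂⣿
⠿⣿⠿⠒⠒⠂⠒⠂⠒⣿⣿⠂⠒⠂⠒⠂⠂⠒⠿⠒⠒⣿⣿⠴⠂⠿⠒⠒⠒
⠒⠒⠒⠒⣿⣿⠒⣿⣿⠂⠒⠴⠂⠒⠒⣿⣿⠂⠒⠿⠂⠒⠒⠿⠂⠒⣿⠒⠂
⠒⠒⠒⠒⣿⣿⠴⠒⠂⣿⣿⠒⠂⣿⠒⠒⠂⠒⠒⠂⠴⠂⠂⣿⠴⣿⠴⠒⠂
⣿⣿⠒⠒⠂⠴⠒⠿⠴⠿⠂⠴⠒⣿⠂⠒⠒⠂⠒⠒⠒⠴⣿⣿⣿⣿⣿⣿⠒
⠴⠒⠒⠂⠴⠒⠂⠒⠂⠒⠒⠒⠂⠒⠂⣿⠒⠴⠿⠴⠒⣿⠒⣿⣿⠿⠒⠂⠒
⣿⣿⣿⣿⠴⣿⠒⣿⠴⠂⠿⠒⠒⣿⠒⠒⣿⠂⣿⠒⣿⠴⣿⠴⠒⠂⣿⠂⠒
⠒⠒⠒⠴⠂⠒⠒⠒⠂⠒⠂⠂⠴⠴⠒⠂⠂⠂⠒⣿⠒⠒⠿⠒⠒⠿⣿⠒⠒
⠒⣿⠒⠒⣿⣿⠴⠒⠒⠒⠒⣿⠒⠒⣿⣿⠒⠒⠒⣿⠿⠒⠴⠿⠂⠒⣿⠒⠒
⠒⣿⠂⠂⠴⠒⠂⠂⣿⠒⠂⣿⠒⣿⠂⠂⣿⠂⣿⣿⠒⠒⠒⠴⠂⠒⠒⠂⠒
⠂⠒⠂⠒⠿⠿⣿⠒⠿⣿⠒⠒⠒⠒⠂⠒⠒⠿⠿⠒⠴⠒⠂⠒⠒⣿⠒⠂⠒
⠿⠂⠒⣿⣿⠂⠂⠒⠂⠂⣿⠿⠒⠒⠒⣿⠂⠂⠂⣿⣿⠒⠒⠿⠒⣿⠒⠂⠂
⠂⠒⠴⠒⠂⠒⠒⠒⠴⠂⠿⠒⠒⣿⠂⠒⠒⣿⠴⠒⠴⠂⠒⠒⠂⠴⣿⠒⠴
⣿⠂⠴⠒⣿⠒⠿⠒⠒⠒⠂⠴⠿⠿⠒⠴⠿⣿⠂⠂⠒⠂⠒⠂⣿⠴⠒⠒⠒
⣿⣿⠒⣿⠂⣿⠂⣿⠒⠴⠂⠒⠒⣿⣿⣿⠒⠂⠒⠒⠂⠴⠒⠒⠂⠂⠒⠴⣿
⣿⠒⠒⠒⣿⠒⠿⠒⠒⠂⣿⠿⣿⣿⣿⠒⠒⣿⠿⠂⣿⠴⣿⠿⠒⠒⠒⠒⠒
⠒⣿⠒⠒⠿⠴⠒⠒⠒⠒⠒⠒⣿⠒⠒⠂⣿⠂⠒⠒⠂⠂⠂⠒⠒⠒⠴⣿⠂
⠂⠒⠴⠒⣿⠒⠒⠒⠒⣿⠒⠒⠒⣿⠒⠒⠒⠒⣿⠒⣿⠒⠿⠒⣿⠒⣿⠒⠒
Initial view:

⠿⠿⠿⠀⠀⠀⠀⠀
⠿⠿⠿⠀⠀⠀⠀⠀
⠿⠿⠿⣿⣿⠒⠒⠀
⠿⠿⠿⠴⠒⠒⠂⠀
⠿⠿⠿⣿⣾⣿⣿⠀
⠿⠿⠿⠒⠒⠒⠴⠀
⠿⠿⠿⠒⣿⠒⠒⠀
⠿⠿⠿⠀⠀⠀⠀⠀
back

⠿⠿⠿⠀⠀⠀⠀⠀
⠿⠿⠿⣿⣿⠒⠒⠀
⠿⠿⠿⠴⠒⠒⠂⠀
⠿⠿⠿⣿⣿⣿⣿⠀
⠿⠿⠿⠒⣾⠒⠴⠀
⠿⠿⠿⠒⣿⠒⠒⠀
⠿⠿⠿⠒⣿⠂⠂⠀
⠿⠿⠿⠀⠀⠀⠀⠀

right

⠿⠿⠀⠀⠀⠀⠀⠀
⠿⠿⣿⣿⠒⠒⠀⠀
⠿⠿⠴⠒⠒⠂⠴⠀
⠿⠿⣿⣿⣿⣿⠴⠀
⠿⠿⠒⠒⣾⠴⠂⠀
⠿⠿⠒⣿⠒⠒⣿⠀
⠿⠿⠒⣿⠂⠂⠴⠀
⠿⠿⠀⠀⠀⠀⠀⠀

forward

⠿⠿⠀⠀⠀⠀⠀⠀
⠿⠿⠀⠀⠀⠀⠀⠀
⠿⠿⣿⣿⠒⠒⠂⠀
⠿⠿⠴⠒⠒⠂⠴⠀
⠿⠿⣿⣿⣾⣿⠴⠀
⠿⠿⠒⠒⠒⠴⠂⠀
⠿⠿⠒⣿⠒⠒⣿⠀
⠿⠿⠒⣿⠂⠂⠴⠀

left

⠿⠿⠿⠀⠀⠀⠀⠀
⠿⠿⠿⠀⠀⠀⠀⠀
⠿⠿⠿⣿⣿⠒⠒⠂
⠿⠿⠿⠴⠒⠒⠂⠴
⠿⠿⠿⣿⣾⣿⣿⠴
⠿⠿⠿⠒⠒⠒⠴⠂
⠿⠿⠿⠒⣿⠒⠒⣿
⠿⠿⠿⠒⣿⠂⠂⠴

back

⠿⠿⠿⠀⠀⠀⠀⠀
⠿⠿⠿⣿⣿⠒⠒⠂
⠿⠿⠿⠴⠒⠒⠂⠴
⠿⠿⠿⣿⣿⣿⣿⠴
⠿⠿⠿⠒⣾⠒⠴⠂
⠿⠿⠿⠒⣿⠒⠒⣿
⠿⠿⠿⠒⣿⠂⠂⠴
⠿⠿⠿⠀⠀⠀⠀⠀

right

⠿⠿⠀⠀⠀⠀⠀⠀
⠿⠿⣿⣿⠒⠒⠂⠀
⠿⠿⠴⠒⠒⠂⠴⠀
⠿⠿⣿⣿⣿⣿⠴⠀
⠿⠿⠒⠒⣾⠴⠂⠀
⠿⠿⠒⣿⠒⠒⣿⠀
⠿⠿⠒⣿⠂⠂⠴⠀
⠿⠿⠀⠀⠀⠀⠀⠀

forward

⠿⠿⠀⠀⠀⠀⠀⠀
⠿⠿⠀⠀⠀⠀⠀⠀
⠿⠿⣿⣿⠒⠒⠂⠀
⠿⠿⠴⠒⠒⠂⠴⠀
⠿⠿⣿⣿⣾⣿⠴⠀
⠿⠿⠒⠒⠒⠴⠂⠀
⠿⠿⠒⣿⠒⠒⣿⠀
⠿⠿⠒⣿⠂⠂⠴⠀

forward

⠿⠿⠀⠀⠀⠀⠀⠀
⠿⠿⠀⠀⠀⠀⠀⠀
⠿⠿⠒⠒⠒⠒⣿⠀
⠿⠿⣿⣿⠒⠒⠂⠀
⠿⠿⠴⠒⣾⠂⠴⠀
⠿⠿⣿⣿⣿⣿⠴⠀
⠿⠿⠒⠒⠒⠴⠂⠀
⠿⠿⠒⣿⠒⠒⣿⠀

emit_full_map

⠒⠒⠒⠒⣿
⣿⣿⠒⠒⠂
⠴⠒⣾⠂⠴
⣿⣿⣿⣿⠴
⠒⠒⠒⠴⠂
⠒⣿⠒⠒⣿
⠒⣿⠂⠂⠴

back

⠿⠿⠀⠀⠀⠀⠀⠀
⠿⠿⠒⠒⠒⠒⣿⠀
⠿⠿⣿⣿⠒⠒⠂⠀
⠿⠿⠴⠒⠒⠂⠴⠀
⠿⠿⣿⣿⣾⣿⠴⠀
⠿⠿⠒⠒⠒⠴⠂⠀
⠿⠿⠒⣿⠒⠒⣿⠀
⠿⠿⠒⣿⠂⠂⠴⠀

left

⠿⠿⠿⠀⠀⠀⠀⠀
⠿⠿⠿⠒⠒⠒⠒⣿
⠿⠿⠿⣿⣿⠒⠒⠂
⠿⠿⠿⠴⠒⠒⠂⠴
⠿⠿⠿⣿⣾⣿⣿⠴
⠿⠿⠿⠒⠒⠒⠴⠂
⠿⠿⠿⠒⣿⠒⠒⣿
⠿⠿⠿⠒⣿⠂⠂⠴

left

⠿⠿⠿⠿⠀⠀⠀⠀
⠿⠿⠿⠿⠒⠒⠒⠒
⠿⠿⠿⠿⣿⣿⠒⠒
⠿⠿⠿⠿⠴⠒⠒⠂
⠿⠿⠿⠿⣾⣿⣿⣿
⠿⠿⠿⠿⠒⠒⠒⠴
⠿⠿⠿⠿⠒⣿⠒⠒
⠿⠿⠿⠿⠒⣿⠂⠂

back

⠿⠿⠿⠿⠒⠒⠒⠒
⠿⠿⠿⠿⣿⣿⠒⠒
⠿⠿⠿⠿⠴⠒⠒⠂
⠿⠿⠿⠿⣿⣿⣿⣿
⠿⠿⠿⠿⣾⠒⠒⠴
⠿⠿⠿⠿⠒⣿⠒⠒
⠿⠿⠿⠿⠒⣿⠂⠂
⠿⠿⠿⠿⠀⠀⠀⠀

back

⠿⠿⠿⠿⣿⣿⠒⠒
⠿⠿⠿⠿⠴⠒⠒⠂
⠿⠿⠿⠿⣿⣿⣿⣿
⠿⠿⠿⠿⠒⠒⠒⠴
⠿⠿⠿⠿⣾⣿⠒⠒
⠿⠿⠿⠿⠒⣿⠂⠂
⠿⠿⠿⠿⠂⠒⠂⠀
⠿⠿⠿⠿⠀⠀⠀⠀

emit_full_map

⠒⠒⠒⠒⣿
⣿⣿⠒⠒⠂
⠴⠒⠒⠂⠴
⣿⣿⣿⣿⠴
⠒⠒⠒⠴⠂
⣾⣿⠒⠒⣿
⠒⣿⠂⠂⠴
⠂⠒⠂⠀⠀

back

⠿⠿⠿⠿⠴⠒⠒⠂
⠿⠿⠿⠿⣿⣿⣿⣿
⠿⠿⠿⠿⠒⠒⠒⠴
⠿⠿⠿⠿⠒⣿⠒⠒
⠿⠿⠿⠿⣾⣿⠂⠂
⠿⠿⠿⠿⠂⠒⠂⠀
⠿⠿⠿⠿⠿⠂⠒⠀
⠿⠿⠿⠿⠀⠀⠀⠀

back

⠿⠿⠿⠿⣿⣿⣿⣿
⠿⠿⠿⠿⠒⠒⠒⠴
⠿⠿⠿⠿⠒⣿⠒⠒
⠿⠿⠿⠿⠒⣿⠂⠂
⠿⠿⠿⠿⣾⠒⠂⠀
⠿⠿⠿⠿⠿⠂⠒⠀
⠿⠿⠿⠿⠂⠒⠴⠀
⠿⠿⠿⠿⠀⠀⠀⠀

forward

⠿⠿⠿⠿⠴⠒⠒⠂
⠿⠿⠿⠿⣿⣿⣿⣿
⠿⠿⠿⠿⠒⠒⠒⠴
⠿⠿⠿⠿⠒⣿⠒⠒
⠿⠿⠿⠿⣾⣿⠂⠂
⠿⠿⠿⠿⠂⠒⠂⠀
⠿⠿⠿⠿⠿⠂⠒⠀
⠿⠿⠿⠿⠂⠒⠴⠀

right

⠿⠿⠿⠴⠒⠒⠂⠴
⠿⠿⠿⣿⣿⣿⣿⠴
⠿⠿⠿⠒⠒⠒⠴⠂
⠿⠿⠿⠒⣿⠒⠒⣿
⠿⠿⠿⠒⣾⠂⠂⠴
⠿⠿⠿⠂⠒⠂⠒⠀
⠿⠿⠿⠿⠂⠒⣿⠀
⠿⠿⠿⠂⠒⠴⠀⠀

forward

⠿⠿⠿⣿⣿⠒⠒⠂
⠿⠿⠿⠴⠒⠒⠂⠴
⠿⠿⠿⣿⣿⣿⣿⠴
⠿⠿⠿⠒⠒⠒⠴⠂
⠿⠿⠿⠒⣾⠒⠒⣿
⠿⠿⠿⠒⣿⠂⠂⠴
⠿⠿⠿⠂⠒⠂⠒⠀
⠿⠿⠿⠿⠂⠒⣿⠀

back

⠿⠿⠿⠴⠒⠒⠂⠴
⠿⠿⠿⣿⣿⣿⣿⠴
⠿⠿⠿⠒⠒⠒⠴⠂
⠿⠿⠿⠒⣿⠒⠒⣿
⠿⠿⠿⠒⣾⠂⠂⠴
⠿⠿⠿⠂⠒⠂⠒⠀
⠿⠿⠿⠿⠂⠒⣿⠀
⠿⠿⠿⠂⠒⠴⠀⠀

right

⠿⠿⠴⠒⠒⠂⠴⠀
⠿⠿⣿⣿⣿⣿⠴⠀
⠿⠿⠒⠒⠒⠴⠂⠀
⠿⠿⠒⣿⠒⠒⣿⠀
⠿⠿⠒⣿⣾⠂⠴⠀
⠿⠿⠂⠒⠂⠒⠿⠀
⠿⠿⠿⠂⠒⣿⣿⠀
⠿⠿⠂⠒⠴⠀⠀⠀

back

⠿⠿⣿⣿⣿⣿⠴⠀
⠿⠿⠒⠒⠒⠴⠂⠀
⠿⠿⠒⣿⠒⠒⣿⠀
⠿⠿⠒⣿⠂⠂⠴⠀
⠿⠿⠂⠒⣾⠒⠿⠀
⠿⠿⠿⠂⠒⣿⣿⠀
⠿⠿⠂⠒⠴⠒⠂⠀
⠿⠿⠀⠀⠀⠀⠀⠀

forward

⠿⠿⠴⠒⠒⠂⠴⠀
⠿⠿⣿⣿⣿⣿⠴⠀
⠿⠿⠒⠒⠒⠴⠂⠀
⠿⠿⠒⣿⠒⠒⣿⠀
⠿⠿⠒⣿⣾⠂⠴⠀
⠿⠿⠂⠒⠂⠒⠿⠀
⠿⠿⠿⠂⠒⣿⣿⠀
⠿⠿⠂⠒⠴⠒⠂⠀

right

⠿⠴⠒⠒⠂⠴⠀⠀
⠿⣿⣿⣿⣿⠴⠀⠀
⠿⠒⠒⠒⠴⠂⠒⠀
⠿⠒⣿⠒⠒⣿⣿⠀
⠿⠒⣿⠂⣾⠴⠒⠀
⠿⠂⠒⠂⠒⠿⠿⠀
⠿⠿⠂⠒⣿⣿⠂⠀
⠿⠂⠒⠴⠒⠂⠀⠀

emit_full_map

⠒⠒⠒⠒⣿⠀
⣿⣿⠒⠒⠂⠀
⠴⠒⠒⠂⠴⠀
⣿⣿⣿⣿⠴⠀
⠒⠒⠒⠴⠂⠒
⠒⣿⠒⠒⣿⣿
⠒⣿⠂⣾⠴⠒
⠂⠒⠂⠒⠿⠿
⠿⠂⠒⣿⣿⠂
⠂⠒⠴⠒⠂⠀

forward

⠿⣿⣿⠒⠒⠂⠀⠀
⠿⠴⠒⠒⠂⠴⠀⠀
⠿⣿⣿⣿⣿⠴⣿⠀
⠿⠒⠒⠒⠴⠂⠒⠀
⠿⠒⣿⠒⣾⣿⣿⠀
⠿⠒⣿⠂⠂⠴⠒⠀
⠿⠂⠒⠂⠒⠿⠿⠀
⠿⠿⠂⠒⣿⣿⠂⠀

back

⠿⠴⠒⠒⠂⠴⠀⠀
⠿⣿⣿⣿⣿⠴⣿⠀
⠿⠒⠒⠒⠴⠂⠒⠀
⠿⠒⣿⠒⠒⣿⣿⠀
⠿⠒⣿⠂⣾⠴⠒⠀
⠿⠂⠒⠂⠒⠿⠿⠀
⠿⠿⠂⠒⣿⣿⠂⠀
⠿⠂⠒⠴⠒⠂⠀⠀

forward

⠿⣿⣿⠒⠒⠂⠀⠀
⠿⠴⠒⠒⠂⠴⠀⠀
⠿⣿⣿⣿⣿⠴⣿⠀
⠿⠒⠒⠒⠴⠂⠒⠀
⠿⠒⣿⠒⣾⣿⣿⠀
⠿⠒⣿⠂⠂⠴⠒⠀
⠿⠂⠒⠂⠒⠿⠿⠀
⠿⠿⠂⠒⣿⣿⠂⠀

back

⠿⠴⠒⠒⠂⠴⠀⠀
⠿⣿⣿⣿⣿⠴⣿⠀
⠿⠒⠒⠒⠴⠂⠒⠀
⠿⠒⣿⠒⠒⣿⣿⠀
⠿⠒⣿⠂⣾⠴⠒⠀
⠿⠂⠒⠂⠒⠿⠿⠀
⠿⠿⠂⠒⣿⣿⠂⠀
⠿⠂⠒⠴⠒⠂⠀⠀

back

⠿⣿⣿⣿⣿⠴⣿⠀
⠿⠒⠒⠒⠴⠂⠒⠀
⠿⠒⣿⠒⠒⣿⣿⠀
⠿⠒⣿⠂⠂⠴⠒⠀
⠿⠂⠒⠂⣾⠿⠿⠀
⠿⠿⠂⠒⣿⣿⠂⠀
⠿⠂⠒⠴⠒⠂⠒⠀
⠿⠀⠀⠀⠀⠀⠀⠀

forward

⠿⠴⠒⠒⠂⠴⠀⠀
⠿⣿⣿⣿⣿⠴⣿⠀
⠿⠒⠒⠒⠴⠂⠒⠀
⠿⠒⣿⠒⠒⣿⣿⠀
⠿⠒⣿⠂⣾⠴⠒⠀
⠿⠂⠒⠂⠒⠿⠿⠀
⠿⠿⠂⠒⣿⣿⠂⠀
⠿⠂⠒⠴⠒⠂⠒⠀


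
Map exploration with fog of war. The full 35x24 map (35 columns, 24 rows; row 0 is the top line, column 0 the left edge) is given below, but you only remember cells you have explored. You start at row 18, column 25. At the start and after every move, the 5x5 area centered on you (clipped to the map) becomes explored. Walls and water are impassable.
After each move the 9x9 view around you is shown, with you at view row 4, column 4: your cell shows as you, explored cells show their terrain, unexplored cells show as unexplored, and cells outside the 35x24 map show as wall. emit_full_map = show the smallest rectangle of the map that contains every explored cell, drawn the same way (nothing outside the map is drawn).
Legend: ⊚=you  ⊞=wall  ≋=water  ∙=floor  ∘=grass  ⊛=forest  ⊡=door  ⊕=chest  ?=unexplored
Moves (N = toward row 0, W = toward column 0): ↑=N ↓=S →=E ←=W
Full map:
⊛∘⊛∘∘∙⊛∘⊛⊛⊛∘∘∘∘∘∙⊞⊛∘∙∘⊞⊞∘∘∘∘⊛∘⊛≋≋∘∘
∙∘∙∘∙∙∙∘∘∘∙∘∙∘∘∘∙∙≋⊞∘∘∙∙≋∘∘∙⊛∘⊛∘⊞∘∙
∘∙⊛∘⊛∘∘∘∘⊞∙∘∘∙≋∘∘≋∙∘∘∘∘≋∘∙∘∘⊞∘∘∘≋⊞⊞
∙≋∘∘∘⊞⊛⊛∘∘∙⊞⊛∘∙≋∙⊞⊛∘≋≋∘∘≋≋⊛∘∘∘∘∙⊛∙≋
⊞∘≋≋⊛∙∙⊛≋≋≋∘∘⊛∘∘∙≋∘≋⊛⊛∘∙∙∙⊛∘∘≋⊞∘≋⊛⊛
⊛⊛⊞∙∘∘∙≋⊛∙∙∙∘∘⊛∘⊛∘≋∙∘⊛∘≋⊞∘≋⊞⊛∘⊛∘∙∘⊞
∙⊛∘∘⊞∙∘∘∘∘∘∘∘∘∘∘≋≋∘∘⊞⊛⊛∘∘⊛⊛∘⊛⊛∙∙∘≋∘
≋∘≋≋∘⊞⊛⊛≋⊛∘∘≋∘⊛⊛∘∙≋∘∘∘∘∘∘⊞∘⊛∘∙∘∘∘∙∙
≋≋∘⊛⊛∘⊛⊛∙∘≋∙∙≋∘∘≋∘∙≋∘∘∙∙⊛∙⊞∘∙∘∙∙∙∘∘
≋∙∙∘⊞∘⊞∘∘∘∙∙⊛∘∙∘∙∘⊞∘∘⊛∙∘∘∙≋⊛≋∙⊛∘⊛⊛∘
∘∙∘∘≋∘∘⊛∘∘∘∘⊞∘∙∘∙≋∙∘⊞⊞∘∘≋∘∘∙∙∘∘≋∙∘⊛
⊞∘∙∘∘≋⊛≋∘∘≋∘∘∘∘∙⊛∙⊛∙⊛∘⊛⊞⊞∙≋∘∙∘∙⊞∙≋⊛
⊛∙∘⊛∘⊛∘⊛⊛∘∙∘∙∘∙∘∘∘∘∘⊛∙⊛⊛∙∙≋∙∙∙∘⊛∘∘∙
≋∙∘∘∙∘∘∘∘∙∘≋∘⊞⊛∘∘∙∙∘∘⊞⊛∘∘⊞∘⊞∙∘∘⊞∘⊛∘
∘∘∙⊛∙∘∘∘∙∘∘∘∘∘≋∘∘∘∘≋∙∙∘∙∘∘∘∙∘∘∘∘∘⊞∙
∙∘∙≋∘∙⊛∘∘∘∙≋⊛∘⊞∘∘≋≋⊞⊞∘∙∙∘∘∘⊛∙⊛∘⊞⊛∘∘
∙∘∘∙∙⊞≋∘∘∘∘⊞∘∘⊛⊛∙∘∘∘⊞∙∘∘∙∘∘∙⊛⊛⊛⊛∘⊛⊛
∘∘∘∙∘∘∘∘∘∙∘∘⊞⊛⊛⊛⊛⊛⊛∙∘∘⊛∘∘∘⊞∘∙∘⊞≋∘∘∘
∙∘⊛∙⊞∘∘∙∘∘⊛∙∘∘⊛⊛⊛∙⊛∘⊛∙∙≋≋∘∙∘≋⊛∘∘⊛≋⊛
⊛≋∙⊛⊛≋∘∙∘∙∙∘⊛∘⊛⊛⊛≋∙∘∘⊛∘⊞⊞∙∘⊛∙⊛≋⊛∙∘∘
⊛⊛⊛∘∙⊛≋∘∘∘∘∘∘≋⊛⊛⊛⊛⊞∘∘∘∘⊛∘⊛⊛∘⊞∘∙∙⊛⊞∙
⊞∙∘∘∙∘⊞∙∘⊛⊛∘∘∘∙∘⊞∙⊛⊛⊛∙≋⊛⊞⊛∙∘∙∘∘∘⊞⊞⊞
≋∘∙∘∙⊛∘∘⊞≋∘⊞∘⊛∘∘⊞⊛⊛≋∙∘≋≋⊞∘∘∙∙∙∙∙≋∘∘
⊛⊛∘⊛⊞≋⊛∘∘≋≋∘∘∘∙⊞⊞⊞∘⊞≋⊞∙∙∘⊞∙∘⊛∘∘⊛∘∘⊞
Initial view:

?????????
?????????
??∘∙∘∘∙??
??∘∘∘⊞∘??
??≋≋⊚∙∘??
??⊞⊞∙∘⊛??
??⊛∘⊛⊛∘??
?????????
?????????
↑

?????????
?????????
??∙∘∘∘⊛??
??∘∙∘∘∙??
??∘∘⊚⊞∘??
??≋≋∘∙∘??
??⊞⊞∙∘⊛??
??⊛∘⊛⊛∘??
?????????

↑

?????????
?????????
??∙∘∘∘∙??
??∙∘∘∘⊛??
??∘∙⊚∘∙??
??∘∘∘⊞∘??
??≋≋∘∙∘??
??⊞⊞∙∘⊛??
??⊛∘⊛⊛∘??

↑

?????????
?????????
??∘∘⊞∘⊞??
??∙∘∘∘∙??
??∙∘⊚∘⊛??
??∘∙∘∘∙??
??∘∘∘⊞∘??
??≋≋∘∙∘??
??⊞⊞∙∘⊛??

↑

?????????
?????????
??⊛∙∙≋∙??
??∘∘⊞∘⊞??
??∙∘⊚∘∙??
??∙∘∘∘⊛??
??∘∙∘∘∙??
??∘∘∘⊞∘??
??≋≋∘∙∘??

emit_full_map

⊛∙∙≋∙
∘∘⊞∘⊞
∙∘⊚∘∙
∙∘∘∘⊛
∘∙∘∘∙
∘∘∘⊞∘
≋≋∘∙∘
⊞⊞∙∘⊛
⊛∘⊛⊛∘

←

?????????
?????????
??⊛⊛∙∙≋∙?
??⊛∘∘⊞∘⊞?
??∘∙⊚∘∘∙?
??∙∙∘∘∘⊛?
??∘∘∙∘∘∙?
???∘∘∘⊞∘?
???≋≋∘∙∘?

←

?????????
?????????
??∙⊛⊛∙∙≋∙
??⊞⊛∘∘⊞∘⊞
??∙∘⊚∘∘∘∙
??∘∙∙∘∘∘⊛
??∙∘∘∙∘∘∙
????∘∘∘⊞∘
????≋≋∘∙∘

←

?????????
?????????
??⊛∙⊛⊛∙∙≋
??∘⊞⊛∘∘⊞∘
??∙∙⊚∙∘∘∘
??⊞∘∙∙∘∘∘
??⊞∙∘∘∙∘∘
?????∘∘∘⊞
?????≋≋∘∙

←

?????????
?????????
??∘⊛∙⊛⊛∙∙
??∘∘⊞⊛∘∘⊞
??≋∙⊚∘∙∘∘
??⊞⊞∘∙∙∘∘
??∘⊞∙∘∘∙∘
??????∘∘∘
??????≋≋∘

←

?????????
?????????
??∘∘⊛∙⊛⊛∙
??∙∘∘⊞⊛∘∘
??∘≋⊚∙∘∙∘
??≋⊞⊞∘∙∙∘
??∘∘⊞∙∘∘∙
???????∘∘
???????≋≋

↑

?????????
?????????
??⊛∙⊛∘⊛??
??∘∘⊛∙⊛⊛∙
??∙∘⊚⊞⊛∘∘
??∘≋∙∙∘∙∘
??≋⊞⊞∘∙∙∘
??∘∘⊞∙∘∘∙
???????∘∘

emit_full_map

⊛∙⊛∘⊛?????
∘∘⊛∙⊛⊛∙∙≋∙
∙∘⊚⊞⊛∘∘⊞∘⊞
∘≋∙∙∘∙∘∘∘∙
≋⊞⊞∘∙∙∘∘∘⊛
∘∘⊞∙∘∘∙∘∘∙
?????∘∘∘⊞∘
?????≋≋∘∙∘
?????⊞⊞∙∘⊛
?????⊛∘⊛⊛∘

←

?????????
?????????
??∙⊛∙⊛∘⊛?
??∘∘∘⊛∙⊛⊛
??∙∙⊚∘⊞⊛∘
??∘∘≋∙∙∘∙
??≋≋⊞⊞∘∙∙
???∘∘⊞∙∘∘
????????∘

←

?????????
?????????
??⊛∙⊛∙⊛∘⊛
??∘∘∘∘⊛∙⊛
??∘∙⊚∘∘⊞⊛
??∘∘∘≋∙∙∘
??∘≋≋⊞⊞∘∙
????∘∘⊞∙∘
?????????

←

?????????
?????????
??∙⊛∙⊛∙⊛∘
??∘∘∘∘∘⊛∙
??∘∘⊚∙∘∘⊞
??∘∘∘∘≋∙∙
??∘∘≋≋⊞⊞∘
?????∘∘⊞∙
?????????

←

?????????
?????????
??∘∙⊛∙⊛∙⊛
??∙∘∘∘∘∘⊛
??⊛∘⊚∙∙∘∘
??≋∘∘∘∘≋∙
??⊞∘∘≋≋⊞⊞
??????∘∘⊞
?????????

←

?????????
?????????
??∘∘∙⊛∙⊛∙
??∘∙∘∘∘∘∘
??⊞⊛⊚∘∙∙∘
??∘≋∘∘∘∘≋
??∘⊞∘∘≋≋⊞
???????∘∘
?????????

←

?????????
?????????
??∘∘∘∙⊛∙⊛
??∙∘∙∘∘∘∘
??∘⊞⊚∘∘∙∙
??∘∘≋∘∘∘∘
??⊛∘⊞∘∘≋≋
????????∘
?????????

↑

?????????
?????????
??⊞∘∙∘∙??
??∘∘∘∙⊛∙⊛
??∙∘⊚∘∘∘∘
??∘⊞⊛∘∘∙∙
??∘∘≋∘∘∘∘
??⊛∘⊞∘∘≋≋
????????∘

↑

?????????
?????????
??⊛∘∙∘∙??
??⊞∘∙∘∙??
??∘∘⊚∙⊛∙⊛
??∙∘∙∘∘∘∘
??∘⊞⊛∘∘∙∙
??∘∘≋∘∘∘∘
??⊛∘⊞∘∘≋≋

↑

?????????
?????????
??∙≋∘∘≋??
??⊛∘∙∘∙??
??⊞∘⊚∘∙??
??∘∘∘∙⊛∙⊛
??∙∘∙∘∘∘∘
??∘⊞⊛∘∘∙∙
??∘∘≋∘∘∘∘

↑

?????????
?????????
??≋∘⊛⊛∘??
??∙≋∘∘≋??
??⊛∘⊚∘∙??
??⊞∘∙∘∙??
??∘∘∘∙⊛∙⊛
??∙∘∙∘∘∘∘
??∘⊞⊛∘∘∙∙

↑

?????????
?????????
??∘∘∘∘≋??
??≋∘⊛⊛∘??
??∙≋⊚∘≋??
??⊛∘∙∘∙??
??⊞∘∙∘∙??
??∘∘∘∙⊛∙⊛
??∙∘∙∘∘∘∘

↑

?????????
?????????
??∘∘⊛∘⊛??
??∘∘∘∘≋??
??≋∘⊚⊛∘??
??∙≋∘∘≋??
??⊛∘∙∘∙??
??⊞∘∙∘∙??
??∘∘∘∙⊛∙⊛

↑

?????????
?????????
??∘⊛∘∘∙??
??∘∘⊛∘⊛??
??∘∘⊚∘≋??
??≋∘⊛⊛∘??
??∙≋∘∘≋??
??⊛∘∙∘∙??
??⊞∘∙∘∙??

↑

?????????
?????????
??⊛∘∙≋∙??
??∘⊛∘∘∙??
??∘∘⊚∘⊛??
??∘∘∘∘≋??
??≋∘⊛⊛∘??
??∙≋∘∘≋??
??⊛∘∙∘∙??

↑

?????????
?????????
??∘∙≋∘∘??
??⊛∘∙≋∙??
??∘⊛⊚∘∙??
??∘∘⊛∘⊛??
??∘∘∘∘≋??
??≋∘⊛⊛∘??
??∙≋∘∘≋??

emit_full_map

∘∙≋∘∘???????????
⊛∘∙≋∙???????????
∘⊛⊚∘∙???????????
∘∘⊛∘⊛???????????
∘∘∘∘≋???????????
≋∘⊛⊛∘???????????
∙≋∘∘≋???????????
⊛∘∙∘∙???????????
⊞∘∙∘∙???????????
∘∘∘∙⊛∙⊛∙⊛∘⊛?????
∙∘∙∘∘∘∘∘⊛∙⊛⊛∙∙≋∙
∘⊞⊛∘∘∙∙∘∘⊞⊛∘∘⊞∘⊞
∘∘≋∘∘∘∘≋∙∙∘∙∘∘∘∙
⊛∘⊞∘∘≋≋⊞⊞∘∙∙∘∘∘⊛
??????∘∘⊞∙∘∘∙∘∘∙
???????????∘∘∘⊞∘
???????????≋≋∘∙∘
???????????⊞⊞∙∘⊛
???????????⊛∘⊛⊛∘

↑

⊞⊞⊞⊞⊞⊞⊞⊞⊞
?????????
??∙∘∘∘∙??
??∘∙≋∘∘??
??⊛∘⊚≋∙??
??∘⊛∘∘∙??
??∘∘⊛∘⊛??
??∘∘∘∘≋??
??≋∘⊛⊛∘??

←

⊞⊞⊞⊞⊞⊞⊞⊞⊞
?????????
??∘∙∘∘∘∙?
??∘∘∙≋∘∘?
??⊞⊛⊚∙≋∙?
??∘∘⊛∘∘∙?
??∙∘∘⊛∘⊛?
???∘∘∘∘≋?
???≋∘⊛⊛∘?

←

⊞⊞⊞⊞⊞⊞⊞⊞⊞
?????????
??∙∘∙∘∘∘∙
??∙∘∘∙≋∘∘
??∙⊞⊚∘∙≋∙
??≋∘∘⊛∘∘∙
??∙∙∘∘⊛∘⊛
????∘∘∘∘≋
????≋∘⊛⊛∘

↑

⊞⊞⊞⊞⊞⊞⊞⊞⊞
⊞⊞⊞⊞⊞⊞⊞⊞⊞
??⊛∘∘∘∘??
??∙∘∙∘∘∘∙
??∙∘⊚∙≋∘∘
??∙⊞⊛∘∙≋∙
??≋∘∘⊛∘∘∙
??∙∙∘∘⊛∘⊛
????∘∘∘∘≋

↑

⊞⊞⊞⊞⊞⊞⊞⊞⊞
⊞⊞⊞⊞⊞⊞⊞⊞⊞
⊞⊞⊞⊞⊞⊞⊞⊞⊞
??⊛∘∘∘∘??
??∙∘⊚∘∘∘∙
??∙∘∘∙≋∘∘
??∙⊞⊛∘∙≋∙
??≋∘∘⊛∘∘∙
??∙∙∘∘⊛∘⊛

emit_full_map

⊛∘∘∘∘?????????????
∙∘⊚∘∘∘∙???????????
∙∘∘∙≋∘∘???????????
∙⊞⊛∘∙≋∙???????????
≋∘∘⊛∘∘∙???????????
∙∙∘∘⊛∘⊛???????????
??∘∘∘∘≋???????????
??≋∘⊛⊛∘???????????
??∙≋∘∘≋???????????
??⊛∘∙∘∙???????????
??⊞∘∙∘∙???????????
??∘∘∘∙⊛∙⊛∙⊛∘⊛?????
??∙∘∙∘∘∘∘∘⊛∙⊛⊛∙∙≋∙
??∘⊞⊛∘∘∙∙∘∘⊞⊛∘∘⊞∘⊞
??∘∘≋∘∘∘∘≋∙∙∘∙∘∘∘∙
??⊛∘⊞∘∘≋≋⊞⊞∘∙∙∘∘∘⊛
????????∘∘⊞∙∘∘∙∘∘∙
?????????????∘∘∘⊞∘
?????????????≋≋∘∙∘
?????????????⊞⊞∙∘⊛
?????????????⊛∘⊛⊛∘


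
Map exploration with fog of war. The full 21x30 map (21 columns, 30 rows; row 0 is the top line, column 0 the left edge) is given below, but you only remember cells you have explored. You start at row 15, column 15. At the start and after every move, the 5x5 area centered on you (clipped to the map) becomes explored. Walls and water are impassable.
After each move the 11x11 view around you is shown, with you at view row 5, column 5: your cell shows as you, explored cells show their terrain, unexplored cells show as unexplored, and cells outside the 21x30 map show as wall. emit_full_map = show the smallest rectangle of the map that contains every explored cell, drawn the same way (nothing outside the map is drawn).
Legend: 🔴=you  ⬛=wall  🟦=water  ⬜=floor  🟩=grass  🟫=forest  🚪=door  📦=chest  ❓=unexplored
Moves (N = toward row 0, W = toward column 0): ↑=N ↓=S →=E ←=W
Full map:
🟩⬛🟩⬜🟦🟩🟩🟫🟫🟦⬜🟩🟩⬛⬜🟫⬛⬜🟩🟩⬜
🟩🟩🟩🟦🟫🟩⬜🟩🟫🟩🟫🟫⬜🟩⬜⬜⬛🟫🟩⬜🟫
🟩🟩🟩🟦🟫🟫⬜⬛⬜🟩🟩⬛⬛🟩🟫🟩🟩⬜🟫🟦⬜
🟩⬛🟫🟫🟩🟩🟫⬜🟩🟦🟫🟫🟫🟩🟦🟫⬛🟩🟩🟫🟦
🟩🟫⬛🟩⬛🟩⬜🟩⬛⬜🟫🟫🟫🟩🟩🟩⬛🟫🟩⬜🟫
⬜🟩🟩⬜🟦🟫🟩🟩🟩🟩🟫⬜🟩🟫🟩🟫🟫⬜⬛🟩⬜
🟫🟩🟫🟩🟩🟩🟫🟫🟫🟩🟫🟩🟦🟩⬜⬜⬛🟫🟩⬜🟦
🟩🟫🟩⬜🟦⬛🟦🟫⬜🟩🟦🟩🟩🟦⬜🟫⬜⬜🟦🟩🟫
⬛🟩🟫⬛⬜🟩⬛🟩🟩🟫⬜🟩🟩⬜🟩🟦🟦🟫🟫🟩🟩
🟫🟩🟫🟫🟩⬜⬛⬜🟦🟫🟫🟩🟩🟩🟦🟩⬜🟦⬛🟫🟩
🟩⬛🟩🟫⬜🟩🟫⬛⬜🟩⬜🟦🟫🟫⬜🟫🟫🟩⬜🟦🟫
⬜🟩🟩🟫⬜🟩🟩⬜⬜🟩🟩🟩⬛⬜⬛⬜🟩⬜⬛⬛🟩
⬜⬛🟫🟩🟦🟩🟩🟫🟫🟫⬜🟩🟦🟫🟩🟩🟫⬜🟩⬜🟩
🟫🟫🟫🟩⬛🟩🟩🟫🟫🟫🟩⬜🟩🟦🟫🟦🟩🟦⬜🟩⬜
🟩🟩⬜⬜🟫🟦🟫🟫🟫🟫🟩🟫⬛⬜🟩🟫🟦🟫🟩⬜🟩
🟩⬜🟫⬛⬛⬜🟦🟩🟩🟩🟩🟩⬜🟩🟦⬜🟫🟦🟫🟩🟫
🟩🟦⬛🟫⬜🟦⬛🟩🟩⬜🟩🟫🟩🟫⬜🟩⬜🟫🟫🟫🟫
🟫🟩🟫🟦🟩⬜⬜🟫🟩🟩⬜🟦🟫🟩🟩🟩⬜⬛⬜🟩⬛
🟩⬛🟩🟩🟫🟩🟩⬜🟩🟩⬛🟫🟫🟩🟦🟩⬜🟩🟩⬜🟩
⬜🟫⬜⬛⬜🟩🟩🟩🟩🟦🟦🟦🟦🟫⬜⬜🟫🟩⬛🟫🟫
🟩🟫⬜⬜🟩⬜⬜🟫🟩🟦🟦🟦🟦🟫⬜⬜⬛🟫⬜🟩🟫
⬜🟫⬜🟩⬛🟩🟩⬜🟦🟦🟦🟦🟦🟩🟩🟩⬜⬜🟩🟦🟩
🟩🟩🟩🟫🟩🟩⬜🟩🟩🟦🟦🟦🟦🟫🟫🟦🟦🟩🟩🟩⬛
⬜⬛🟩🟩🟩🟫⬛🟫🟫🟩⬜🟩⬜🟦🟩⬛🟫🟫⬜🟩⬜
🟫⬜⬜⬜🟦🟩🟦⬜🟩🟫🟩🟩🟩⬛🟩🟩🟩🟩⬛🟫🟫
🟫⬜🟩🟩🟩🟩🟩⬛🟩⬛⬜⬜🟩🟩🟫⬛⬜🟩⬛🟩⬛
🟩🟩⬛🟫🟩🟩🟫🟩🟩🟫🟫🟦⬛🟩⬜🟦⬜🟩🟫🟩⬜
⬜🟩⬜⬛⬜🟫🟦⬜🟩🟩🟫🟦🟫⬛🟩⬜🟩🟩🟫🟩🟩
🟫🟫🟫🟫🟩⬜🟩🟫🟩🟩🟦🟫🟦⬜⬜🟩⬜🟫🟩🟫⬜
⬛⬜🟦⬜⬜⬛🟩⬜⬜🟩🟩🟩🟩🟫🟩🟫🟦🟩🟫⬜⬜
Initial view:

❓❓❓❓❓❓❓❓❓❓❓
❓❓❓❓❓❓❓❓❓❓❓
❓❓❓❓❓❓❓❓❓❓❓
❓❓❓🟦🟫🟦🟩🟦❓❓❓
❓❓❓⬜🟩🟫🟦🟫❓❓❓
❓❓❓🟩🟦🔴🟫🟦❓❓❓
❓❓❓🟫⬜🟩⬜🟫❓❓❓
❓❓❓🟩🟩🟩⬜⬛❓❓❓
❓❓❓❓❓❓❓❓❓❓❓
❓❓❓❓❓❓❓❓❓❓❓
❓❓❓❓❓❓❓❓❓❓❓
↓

❓❓❓❓❓❓❓❓❓❓❓
❓❓❓❓❓❓❓❓❓❓❓
❓❓❓🟦🟫🟦🟩🟦❓❓❓
❓❓❓⬜🟩🟫🟦🟫❓❓❓
❓❓❓🟩🟦⬜🟫🟦❓❓❓
❓❓❓🟫⬜🔴⬜🟫❓❓❓
❓❓❓🟩🟩🟩⬜⬛❓❓❓
❓❓❓🟩🟦🟩⬜🟩❓❓❓
❓❓❓❓❓❓❓❓❓❓❓
❓❓❓❓❓❓❓❓❓❓❓
❓❓❓❓❓❓❓❓❓❓❓

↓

❓❓❓❓❓❓❓❓❓❓❓
❓❓❓🟦🟫🟦🟩🟦❓❓❓
❓❓❓⬜🟩🟫🟦🟫❓❓❓
❓❓❓🟩🟦⬜🟫🟦❓❓❓
❓❓❓🟫⬜🟩⬜🟫❓❓❓
❓❓❓🟩🟩🔴⬜⬛❓❓❓
❓❓❓🟩🟦🟩⬜🟩❓❓❓
❓❓❓🟫⬜⬜🟫🟩❓❓❓
❓❓❓❓❓❓❓❓❓❓❓
❓❓❓❓❓❓❓❓❓❓❓
❓❓❓❓❓❓❓❓❓❓❓

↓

❓❓❓🟦🟫🟦🟩🟦❓❓❓
❓❓❓⬜🟩🟫🟦🟫❓❓❓
❓❓❓🟩🟦⬜🟫🟦❓❓❓
❓❓❓🟫⬜🟩⬜🟫❓❓❓
❓❓❓🟩🟩🟩⬜⬛❓❓❓
❓❓❓🟩🟦🔴⬜🟩❓❓❓
❓❓❓🟫⬜⬜🟫🟩❓❓❓
❓❓❓🟫⬜⬜⬛🟫❓❓❓
❓❓❓❓❓❓❓❓❓❓❓
❓❓❓❓❓❓❓❓❓❓❓
❓❓❓❓❓❓❓❓❓❓❓

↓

❓❓❓⬜🟩🟫🟦🟫❓❓❓
❓❓❓🟩🟦⬜🟫🟦❓❓❓
❓❓❓🟫⬜🟩⬜🟫❓❓❓
❓❓❓🟩🟩🟩⬜⬛❓❓❓
❓❓❓🟩🟦🟩⬜🟩❓❓❓
❓❓❓🟫⬜🔴🟫🟩❓❓❓
❓❓❓🟫⬜⬜⬛🟫❓❓❓
❓❓❓🟩🟩🟩⬜⬜❓❓❓
❓❓❓❓❓❓❓❓❓❓❓
❓❓❓❓❓❓❓❓❓❓❓
❓❓❓❓❓❓❓❓❓❓❓

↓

❓❓❓🟩🟦⬜🟫🟦❓❓❓
❓❓❓🟫⬜🟩⬜🟫❓❓❓
❓❓❓🟩🟩🟩⬜⬛❓❓❓
❓❓❓🟩🟦🟩⬜🟩❓❓❓
❓❓❓🟫⬜⬜🟫🟩❓❓❓
❓❓❓🟫⬜🔴⬛🟫❓❓❓
❓❓❓🟩🟩🟩⬜⬜❓❓❓
❓❓❓🟫🟫🟦🟦🟩❓❓❓
❓❓❓❓❓❓❓❓❓❓❓
❓❓❓❓❓❓❓❓❓❓❓
❓❓❓❓❓❓❓❓❓❓❓

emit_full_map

🟦🟫🟦🟩🟦
⬜🟩🟫🟦🟫
🟩🟦⬜🟫🟦
🟫⬜🟩⬜🟫
🟩🟩🟩⬜⬛
🟩🟦🟩⬜🟩
🟫⬜⬜🟫🟩
🟫⬜🔴⬛🟫
🟩🟩🟩⬜⬜
🟫🟫🟦🟦🟩

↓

❓❓❓🟫⬜🟩⬜🟫❓❓❓
❓❓❓🟩🟩🟩⬜⬛❓❓❓
❓❓❓🟩🟦🟩⬜🟩❓❓❓
❓❓❓🟫⬜⬜🟫🟩❓❓❓
❓❓❓🟫⬜⬜⬛🟫❓❓❓
❓❓❓🟩🟩🔴⬜⬜❓❓❓
❓❓❓🟫🟫🟦🟦🟩❓❓❓
❓❓❓🟦🟩⬛🟫🟫❓❓❓
❓❓❓❓❓❓❓❓❓❓❓
❓❓❓❓❓❓❓❓❓❓❓
❓❓❓❓❓❓❓❓❓❓❓

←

❓❓❓❓🟫⬜🟩⬜🟫❓❓
❓❓❓❓🟩🟩🟩⬜⬛❓❓
❓❓❓❓🟩🟦🟩⬜🟩❓❓
❓❓❓🟦🟫⬜⬜🟫🟩❓❓
❓❓❓🟦🟫⬜⬜⬛🟫❓❓
❓❓❓🟦🟩🔴🟩⬜⬜❓❓
❓❓❓🟦🟫🟫🟦🟦🟩❓❓
❓❓❓⬜🟦🟩⬛🟫🟫❓❓
❓❓❓❓❓❓❓❓❓❓❓
❓❓❓❓❓❓❓❓❓❓❓
❓❓❓❓❓❓❓❓❓❓❓

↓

❓❓❓❓🟩🟩🟩⬜⬛❓❓
❓❓❓❓🟩🟦🟩⬜🟩❓❓
❓❓❓🟦🟫⬜⬜🟫🟩❓❓
❓❓❓🟦🟫⬜⬜⬛🟫❓❓
❓❓❓🟦🟩🟩🟩⬜⬜❓❓
❓❓❓🟦🟫🔴🟦🟦🟩❓❓
❓❓❓⬜🟦🟩⬛🟫🟫❓❓
❓❓❓🟩⬛🟩🟩🟩❓❓❓
❓❓❓❓❓❓❓❓❓❓❓
❓❓❓❓❓❓❓❓❓❓❓
❓❓❓❓❓❓❓❓❓❓❓

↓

❓❓❓❓🟩🟦🟩⬜🟩❓❓
❓❓❓🟦🟫⬜⬜🟫🟩❓❓
❓❓❓🟦🟫⬜⬜⬛🟫❓❓
❓❓❓🟦🟩🟩🟩⬜⬜❓❓
❓❓❓🟦🟫🟫🟦🟦🟩❓❓
❓❓❓⬜🟦🔴⬛🟫🟫❓❓
❓❓❓🟩⬛🟩🟩🟩❓❓❓
❓❓❓🟩🟩🟫⬛⬜❓❓❓
❓❓❓❓❓❓❓❓❓❓❓
❓❓❓❓❓❓❓❓❓❓❓
❓❓❓❓❓❓❓❓❓❓❓

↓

❓❓❓🟦🟫⬜⬜🟫🟩❓❓
❓❓❓🟦🟫⬜⬜⬛🟫❓❓
❓❓❓🟦🟩🟩🟩⬜⬜❓❓
❓❓❓🟦🟫🟫🟦🟦🟩❓❓
❓❓❓⬜🟦🟩⬛🟫🟫❓❓
❓❓❓🟩⬛🔴🟩🟩❓❓❓
❓❓❓🟩🟩🟫⬛⬜❓❓❓
❓❓❓⬛🟩⬜🟦⬜❓❓❓
❓❓❓❓❓❓❓❓❓❓❓
❓❓❓❓❓❓❓❓❓❓❓
❓❓❓❓❓❓❓❓❓❓❓

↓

❓❓❓🟦🟫⬜⬜⬛🟫❓❓
❓❓❓🟦🟩🟩🟩⬜⬜❓❓
❓❓❓🟦🟫🟫🟦🟦🟩❓❓
❓❓❓⬜🟦🟩⬛🟫🟫❓❓
❓❓❓🟩⬛🟩🟩🟩❓❓❓
❓❓❓🟩🟩🔴⬛⬜❓❓❓
❓❓❓⬛🟩⬜🟦⬜❓❓❓
❓❓❓🟫⬛🟩⬜🟩❓❓❓
❓❓❓❓❓❓❓❓❓❓❓
❓❓❓❓❓❓❓❓❓❓❓
⬛⬛⬛⬛⬛⬛⬛⬛⬛⬛⬛

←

❓❓❓❓🟦🟫⬜⬜⬛🟫❓
❓❓❓❓🟦🟩🟩🟩⬜⬜❓
❓❓❓❓🟦🟫🟫🟦🟦🟩❓
❓❓❓🟩⬜🟦🟩⬛🟫🟫❓
❓❓❓🟩🟩⬛🟩🟩🟩❓❓
❓❓❓⬜🟩🔴🟫⬛⬜❓❓
❓❓❓🟦⬛🟩⬜🟦⬜❓❓
❓❓❓🟦🟫⬛🟩⬜🟩❓❓
❓❓❓❓❓❓❓❓❓❓❓
❓❓❓❓❓❓❓❓❓❓❓
⬛⬛⬛⬛⬛⬛⬛⬛⬛⬛⬛

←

❓❓❓❓❓🟦🟫⬜⬜⬛🟫
❓❓❓❓❓🟦🟩🟩🟩⬜⬜
❓❓❓❓❓🟦🟫🟫🟦🟦🟩
❓❓❓⬜🟩⬜🟦🟩⬛🟫🟫
❓❓❓🟩🟩🟩⬛🟩🟩🟩❓
❓❓❓⬜⬜🔴🟩🟫⬛⬜❓
❓❓❓🟫🟦⬛🟩⬜🟦⬜❓
❓❓❓🟫🟦🟫⬛🟩⬜🟩❓
❓❓❓❓❓❓❓❓❓❓❓
❓❓❓❓❓❓❓❓❓❓❓
⬛⬛⬛⬛⬛⬛⬛⬛⬛⬛⬛

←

❓❓❓❓❓❓🟦🟫⬜⬜⬛
❓❓❓❓❓❓🟦🟩🟩🟩⬜
❓❓❓❓❓❓🟦🟫🟫🟦🟦
❓❓❓🟩⬜🟩⬜🟦🟩⬛🟫
❓❓❓🟫🟩🟩🟩⬛🟩🟩🟩
❓❓❓⬛⬜🔴🟩🟩🟫⬛⬜
❓❓❓🟫🟫🟦⬛🟩⬜🟦⬜
❓❓❓🟩🟫🟦🟫⬛🟩⬜🟩
❓❓❓❓❓❓❓❓❓❓❓
❓❓❓❓❓❓❓❓❓❓❓
⬛⬛⬛⬛⬛⬛⬛⬛⬛⬛⬛

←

❓❓❓❓❓❓❓🟦🟫⬜⬜
❓❓❓❓❓❓❓🟦🟩🟩🟩
❓❓❓❓❓❓❓🟦🟫🟫🟦
❓❓❓🟫🟩⬜🟩⬜🟦🟩⬛
❓❓❓🟩🟫🟩🟩🟩⬛🟩🟩
❓❓❓🟩⬛🔴⬜🟩🟩🟫⬛
❓❓❓🟩🟫🟫🟦⬛🟩⬜🟦
❓❓❓🟩🟩🟫🟦🟫⬛🟩⬜
❓❓❓❓❓❓❓❓❓❓❓
❓❓❓❓❓❓❓❓❓❓❓
⬛⬛⬛⬛⬛⬛⬛⬛⬛⬛⬛

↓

❓❓❓❓❓❓❓🟦🟩🟩🟩
❓❓❓❓❓❓❓🟦🟫🟫🟦
❓❓❓🟫🟩⬜🟩⬜🟦🟩⬛
❓❓❓🟩🟫🟩🟩🟩⬛🟩🟩
❓❓❓🟩⬛⬜⬜🟩🟩🟫⬛
❓❓❓🟩🟫🔴🟦⬛🟩⬜🟦
❓❓❓🟩🟩🟫🟦🟫⬛🟩⬜
❓❓❓🟩🟩🟦🟫🟦❓❓❓
❓❓❓❓❓❓❓❓❓❓❓
⬛⬛⬛⬛⬛⬛⬛⬛⬛⬛⬛
⬛⬛⬛⬛⬛⬛⬛⬛⬛⬛⬛

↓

❓❓❓❓❓❓❓🟦🟫🟫🟦
❓❓❓🟫🟩⬜🟩⬜🟦🟩⬛
❓❓❓🟩🟫🟩🟩🟩⬛🟩🟩
❓❓❓🟩⬛⬜⬜🟩🟩🟫⬛
❓❓❓🟩🟫🟫🟦⬛🟩⬜🟦
❓❓❓🟩🟩🔴🟦🟫⬛🟩⬜
❓❓❓🟩🟩🟦🟫🟦❓❓❓
❓❓❓⬜🟩🟩🟩🟩❓❓❓
⬛⬛⬛⬛⬛⬛⬛⬛⬛⬛⬛
⬛⬛⬛⬛⬛⬛⬛⬛⬛⬛⬛
⬛⬛⬛⬛⬛⬛⬛⬛⬛⬛⬛

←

❓❓❓❓❓❓❓❓🟦🟫🟫
❓❓❓❓🟫🟩⬜🟩⬜🟦🟩
❓❓❓❓🟩🟫🟩🟩🟩⬛🟩
❓❓❓⬛🟩⬛⬜⬜🟩🟩🟫
❓❓❓🟩🟩🟫🟫🟦⬛🟩⬜
❓❓❓⬜🟩🔴🟫🟦🟫⬛🟩
❓❓❓🟫🟩🟩🟦🟫🟦❓❓
❓❓❓⬜⬜🟩🟩🟩🟩❓❓
⬛⬛⬛⬛⬛⬛⬛⬛⬛⬛⬛
⬛⬛⬛⬛⬛⬛⬛⬛⬛⬛⬛
⬛⬛⬛⬛⬛⬛⬛⬛⬛⬛⬛

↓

❓❓❓❓🟫🟩⬜🟩⬜🟦🟩
❓❓❓❓🟩🟫🟩🟩🟩⬛🟩
❓❓❓⬛🟩⬛⬜⬜🟩🟩🟫
❓❓❓🟩🟩🟫🟫🟦⬛🟩⬜
❓❓❓⬜🟩🟩🟫🟦🟫⬛🟩
❓❓❓🟫🟩🔴🟦🟫🟦❓❓
❓❓❓⬜⬜🟩🟩🟩🟩❓❓
⬛⬛⬛⬛⬛⬛⬛⬛⬛⬛⬛
⬛⬛⬛⬛⬛⬛⬛⬛⬛⬛⬛
⬛⬛⬛⬛⬛⬛⬛⬛⬛⬛⬛
⬛⬛⬛⬛⬛⬛⬛⬛⬛⬛⬛

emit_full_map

❓❓❓❓❓❓🟦🟫🟦🟩🟦
❓❓❓❓❓❓⬜🟩🟫🟦🟫
❓❓❓❓❓❓🟩🟦⬜🟫🟦
❓❓❓❓❓❓🟫⬜🟩⬜🟫
❓❓❓❓❓❓🟩🟩🟩⬜⬛
❓❓❓❓❓❓🟩🟦🟩⬜🟩
❓❓❓❓❓🟦🟫⬜⬜🟫🟩
❓❓❓❓❓🟦🟫⬜⬜⬛🟫
❓❓❓❓❓🟦🟩🟩🟩⬜⬜
❓❓❓❓❓🟦🟫🟫🟦🟦🟩
❓🟫🟩⬜🟩⬜🟦🟩⬛🟫🟫
❓🟩🟫🟩🟩🟩⬛🟩🟩🟩❓
⬛🟩⬛⬜⬜🟩🟩🟫⬛⬜❓
🟩🟩🟫🟫🟦⬛🟩⬜🟦⬜❓
⬜🟩🟩🟫🟦🟫⬛🟩⬜🟩❓
🟫🟩🔴🟦🟫🟦❓❓❓❓❓
⬜⬜🟩🟩🟩🟩❓❓❓❓❓

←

❓❓❓❓❓🟫🟩⬜🟩⬜🟦
❓❓❓❓❓🟩🟫🟩🟩🟩⬛
❓❓❓❓⬛🟩⬛⬜⬜🟩🟩
❓❓❓🟫🟩🟩🟫🟫🟦⬛🟩
❓❓❓🟦⬜🟩🟩🟫🟦🟫⬛
❓❓❓🟩🟫🔴🟩🟦🟫🟦❓
❓❓❓🟩⬜⬜🟩🟩🟩🟩❓
⬛⬛⬛⬛⬛⬛⬛⬛⬛⬛⬛
⬛⬛⬛⬛⬛⬛⬛⬛⬛⬛⬛
⬛⬛⬛⬛⬛⬛⬛⬛⬛⬛⬛
⬛⬛⬛⬛⬛⬛⬛⬛⬛⬛⬛

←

❓❓❓❓❓❓🟫🟩⬜🟩⬜
❓❓❓❓❓❓🟩🟫🟩🟩🟩
❓❓❓❓❓⬛🟩⬛⬜⬜🟩
❓❓❓🟩🟫🟩🟩🟫🟫🟦⬛
❓❓❓🟫🟦⬜🟩🟩🟫🟦🟫
❓❓❓⬜🟩🔴🟩🟩🟦🟫🟦
❓❓❓⬛🟩⬜⬜🟩🟩🟩🟩
⬛⬛⬛⬛⬛⬛⬛⬛⬛⬛⬛
⬛⬛⬛⬛⬛⬛⬛⬛⬛⬛⬛
⬛⬛⬛⬛⬛⬛⬛⬛⬛⬛⬛
⬛⬛⬛⬛⬛⬛⬛⬛⬛⬛⬛

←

❓❓❓❓❓❓❓🟫🟩⬜🟩
❓❓❓❓❓❓❓🟩🟫🟩🟩
❓❓❓❓❓❓⬛🟩⬛⬜⬜
❓❓❓🟩🟩🟫🟩🟩🟫🟫🟦
❓❓❓⬜🟫🟦⬜🟩🟩🟫🟦
❓❓❓🟩⬜🔴🟫🟩🟩🟦🟫
❓❓❓⬜⬛🟩⬜⬜🟩🟩🟩
⬛⬛⬛⬛⬛⬛⬛⬛⬛⬛⬛
⬛⬛⬛⬛⬛⬛⬛⬛⬛⬛⬛
⬛⬛⬛⬛⬛⬛⬛⬛⬛⬛⬛
⬛⬛⬛⬛⬛⬛⬛⬛⬛⬛⬛

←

❓❓❓❓❓❓❓❓🟫🟩⬜
❓❓❓❓❓❓❓❓🟩🟫🟩
❓❓❓❓❓❓❓⬛🟩⬛⬜
❓❓❓🟫🟩🟩🟫🟩🟩🟫🟫
❓❓❓⬛⬜🟫🟦⬜🟩🟩🟫
❓❓❓🟫🟩🔴🟩🟫🟩🟩🟦
❓❓❓⬜⬜⬛🟩⬜⬜🟩🟩
⬛⬛⬛⬛⬛⬛⬛⬛⬛⬛⬛
⬛⬛⬛⬛⬛⬛⬛⬛⬛⬛⬛
⬛⬛⬛⬛⬛⬛⬛⬛⬛⬛⬛
⬛⬛⬛⬛⬛⬛⬛⬛⬛⬛⬛

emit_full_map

❓❓❓❓❓❓❓❓❓❓🟦🟫🟦🟩🟦
❓❓❓❓❓❓❓❓❓❓⬜🟩🟫🟦🟫
❓❓❓❓❓❓❓❓❓❓🟩🟦⬜🟫🟦
❓❓❓❓❓❓❓❓❓❓🟫⬜🟩⬜🟫
❓❓❓❓❓❓❓❓❓❓🟩🟩🟩⬜⬛
❓❓❓❓❓❓❓❓❓❓🟩🟦🟩⬜🟩
❓❓❓❓❓❓❓❓❓🟦🟫⬜⬜🟫🟩
❓❓❓❓❓❓❓❓❓🟦🟫⬜⬜⬛🟫
❓❓❓❓❓❓❓❓❓🟦🟩🟩🟩⬜⬜
❓❓❓❓❓❓❓❓❓🟦🟫🟫🟦🟦🟩
❓❓❓❓❓🟫🟩⬜🟩⬜🟦🟩⬛🟫🟫
❓❓❓❓❓🟩🟫🟩🟩🟩⬛🟩🟩🟩❓
❓❓❓❓⬛🟩⬛⬜⬜🟩🟩🟫⬛⬜❓
🟫🟩🟩🟫🟩🟩🟫🟫🟦⬛🟩⬜🟦⬜❓
⬛⬜🟫🟦⬜🟩🟩🟫🟦🟫⬛🟩⬜🟩❓
🟫🟩🔴🟩🟫🟩🟩🟦🟫🟦❓❓❓❓❓
⬜⬜⬛🟩⬜⬜🟩🟩🟩🟩❓❓❓❓❓

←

⬛❓❓❓❓❓❓❓❓🟫🟩
⬛❓❓❓❓❓❓❓❓🟩🟫
⬛❓❓❓❓❓❓❓⬛🟩⬛
⬛❓❓⬛🟫🟩🟩🟫🟩🟩🟫
⬛❓❓⬜⬛⬜🟫🟦⬜🟩🟩
⬛❓❓🟫🟫🔴⬜🟩🟫🟩🟩
⬛❓❓🟦⬜⬜⬛🟩⬜⬜🟩
⬛⬛⬛⬛⬛⬛⬛⬛⬛⬛⬛
⬛⬛⬛⬛⬛⬛⬛⬛⬛⬛⬛
⬛⬛⬛⬛⬛⬛⬛⬛⬛⬛⬛
⬛⬛⬛⬛⬛⬛⬛⬛⬛⬛⬛

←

⬛⬛❓❓❓❓❓❓❓❓🟫
⬛⬛❓❓❓❓❓❓❓❓🟩
⬛⬛❓❓❓❓❓❓❓⬛🟩
⬛⬛❓🟩⬛🟫🟩🟩🟫🟩🟩
⬛⬛❓🟩⬜⬛⬜🟫🟦⬜🟩
⬛⬛❓🟫🟫🔴🟩⬜🟩🟫🟩
⬛⬛❓⬜🟦⬜⬜⬛🟩⬜⬜
⬛⬛⬛⬛⬛⬛⬛⬛⬛⬛⬛
⬛⬛⬛⬛⬛⬛⬛⬛⬛⬛⬛
⬛⬛⬛⬛⬛⬛⬛⬛⬛⬛⬛
⬛⬛⬛⬛⬛⬛⬛⬛⬛⬛⬛

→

⬛❓❓❓❓❓❓❓❓🟫🟩
⬛❓❓❓❓❓❓❓❓🟩🟫
⬛❓❓❓❓❓❓❓⬛🟩⬛
⬛❓🟩⬛🟫🟩🟩🟫🟩🟩🟫
⬛❓🟩⬜⬛⬜🟫🟦⬜🟩🟩
⬛❓🟫🟫🟫🔴⬜🟩🟫🟩🟩
⬛❓⬜🟦⬜⬜⬛🟩⬜⬜🟩
⬛⬛⬛⬛⬛⬛⬛⬛⬛⬛⬛
⬛⬛⬛⬛⬛⬛⬛⬛⬛⬛⬛
⬛⬛⬛⬛⬛⬛⬛⬛⬛⬛⬛
⬛⬛⬛⬛⬛⬛⬛⬛⬛⬛⬛

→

❓❓❓❓❓❓❓❓🟫🟩⬜
❓❓❓❓❓❓❓❓🟩🟫🟩
❓❓❓❓❓❓❓⬛🟩⬛⬜
❓🟩⬛🟫🟩🟩🟫🟩🟩🟫🟫
❓🟩⬜⬛⬜🟫🟦⬜🟩🟩🟫
❓🟫🟫🟫🟩🔴🟩🟫🟩🟩🟦
❓⬜🟦⬜⬜⬛🟩⬜⬜🟩🟩
⬛⬛⬛⬛⬛⬛⬛⬛⬛⬛⬛
⬛⬛⬛⬛⬛⬛⬛⬛⬛⬛⬛
⬛⬛⬛⬛⬛⬛⬛⬛⬛⬛⬛
⬛⬛⬛⬛⬛⬛⬛⬛⬛⬛⬛

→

❓❓❓❓❓❓❓🟫🟩⬜🟩
❓❓❓❓❓❓❓🟩🟫🟩🟩
❓❓❓❓❓❓⬛🟩⬛⬜⬜
🟩⬛🟫🟩🟩🟫🟩🟩🟫🟫🟦
🟩⬜⬛⬜🟫🟦⬜🟩🟩🟫🟦
🟫🟫🟫🟩⬜🔴🟫🟩🟩🟦🟫
⬜🟦⬜⬜⬛🟩⬜⬜🟩🟩🟩
⬛⬛⬛⬛⬛⬛⬛⬛⬛⬛⬛
⬛⬛⬛⬛⬛⬛⬛⬛⬛⬛⬛
⬛⬛⬛⬛⬛⬛⬛⬛⬛⬛⬛
⬛⬛⬛⬛⬛⬛⬛⬛⬛⬛⬛

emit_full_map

❓❓❓❓❓❓❓❓❓❓❓❓🟦🟫🟦🟩🟦
❓❓❓❓❓❓❓❓❓❓❓❓⬜🟩🟫🟦🟫
❓❓❓❓❓❓❓❓❓❓❓❓🟩🟦⬜🟫🟦
❓❓❓❓❓❓❓❓❓❓❓❓🟫⬜🟩⬜🟫
❓❓❓❓❓❓❓❓❓❓❓❓🟩🟩🟩⬜⬛
❓❓❓❓❓❓❓❓❓❓❓❓🟩🟦🟩⬜🟩
❓❓❓❓❓❓❓❓❓❓❓🟦🟫⬜⬜🟫🟩
❓❓❓❓❓❓❓❓❓❓❓🟦🟫⬜⬜⬛🟫
❓❓❓❓❓❓❓❓❓❓❓🟦🟩🟩🟩⬜⬜
❓❓❓❓❓❓❓❓❓❓❓🟦🟫🟫🟦🟦🟩
❓❓❓❓❓❓❓🟫🟩⬜🟩⬜🟦🟩⬛🟫🟫
❓❓❓❓❓❓❓🟩🟫🟩🟩🟩⬛🟩🟩🟩❓
❓❓❓❓❓❓⬛🟩⬛⬜⬜🟩🟩🟫⬛⬜❓
🟩⬛🟫🟩🟩🟫🟩🟩🟫🟫🟦⬛🟩⬜🟦⬜❓
🟩⬜⬛⬜🟫🟦⬜🟩🟩🟫🟦🟫⬛🟩⬜🟩❓
🟫🟫🟫🟩⬜🔴🟫🟩🟩🟦🟫🟦❓❓❓❓❓
⬜🟦⬜⬜⬛🟩⬜⬜🟩🟩🟩🟩❓❓❓❓❓
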